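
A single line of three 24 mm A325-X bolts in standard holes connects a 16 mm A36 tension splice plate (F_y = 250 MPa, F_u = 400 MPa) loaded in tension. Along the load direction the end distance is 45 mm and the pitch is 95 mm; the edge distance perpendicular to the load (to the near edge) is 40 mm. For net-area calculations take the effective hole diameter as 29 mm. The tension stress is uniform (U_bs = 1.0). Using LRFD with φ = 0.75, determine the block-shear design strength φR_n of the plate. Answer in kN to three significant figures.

545 kN

Shear plane L_v = 45 + 2·95 = 235 mm; A_gv = 235 × 16 = 3760 mm².
A_nv = (235 − 2.5·29) × 16 = 2600 mm².
A_nt = (40 − 0.5·29) × 16 = 408 mm².
0.6 F_u A_nv = 624 kN; 0.6 F_y A_gv = 564 kN → shear yielding governs the shear term.
R_n = 564 + 1.0 × 400 × 408 / 1000 = 727.2 kN.
Design strength φR_n = 0.75 × 727.2 = 545 kN.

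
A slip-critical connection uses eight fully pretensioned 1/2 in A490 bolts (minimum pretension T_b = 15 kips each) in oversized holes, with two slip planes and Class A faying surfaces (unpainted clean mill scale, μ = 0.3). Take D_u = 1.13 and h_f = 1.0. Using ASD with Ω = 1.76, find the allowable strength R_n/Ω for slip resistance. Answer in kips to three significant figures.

R_n = μ · D_u · h_f · T_b · n_s · n_b = 0.3 × 1.13 × 1.0 × 15 × 2 × 8 = 81.36 kips.
Allowable strength R_n/Ω = 81.36 / 1.76 = 46.2 kips.

46.2 kips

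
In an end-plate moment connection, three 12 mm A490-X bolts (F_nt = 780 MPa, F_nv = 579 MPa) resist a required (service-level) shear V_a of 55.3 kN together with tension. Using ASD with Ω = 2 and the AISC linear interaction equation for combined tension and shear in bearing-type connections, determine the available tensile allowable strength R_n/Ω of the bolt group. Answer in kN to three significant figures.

A_b = π·12²/4 = 113.1 mm²; f_rv = 55.3 × 1000 / (3 × 113.1) = 163 MPa.
F'_nt = 1.3 F_nt − (Ω F_nt / F_nv) f_rv = 1.3·780 − (2·780/579)·163 = 574.9 MPa, capped at F_nt → F'_nt = 574.9 MPa.
R_n = F'_nt · A_b · n = 574.9 × 113.1 × 3 / 1000 = 195 kN.
Allowable strength R_n/Ω = 195 / 2 = 97.5 kN.

97.5 kN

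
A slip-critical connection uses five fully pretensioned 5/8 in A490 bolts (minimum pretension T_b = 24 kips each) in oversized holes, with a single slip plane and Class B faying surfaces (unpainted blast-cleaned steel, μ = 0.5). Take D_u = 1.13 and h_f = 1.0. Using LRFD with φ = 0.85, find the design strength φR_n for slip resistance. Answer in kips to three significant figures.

57.6 kips

R_n = μ · D_u · h_f · T_b · n_s · n_b = 0.5 × 1.13 × 1.0 × 24 × 1 × 5 = 67.8 kips.
Design strength φR_n = 0.85 × 67.8 = 57.6 kips.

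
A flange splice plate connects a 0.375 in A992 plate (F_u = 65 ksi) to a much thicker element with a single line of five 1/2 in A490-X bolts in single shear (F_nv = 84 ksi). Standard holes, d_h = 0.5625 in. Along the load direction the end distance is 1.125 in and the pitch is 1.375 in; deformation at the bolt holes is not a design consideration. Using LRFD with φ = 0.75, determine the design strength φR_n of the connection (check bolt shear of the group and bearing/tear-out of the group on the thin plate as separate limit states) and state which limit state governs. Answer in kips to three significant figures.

Bolt shear: A_b = π·0.5²/4 = 0.1963 in²; R_n = 84 × 0.1963 × 5 × 1 = 82.47 kips → 0.75 × 82.47 = 61.9 kips.
Bearing (1.5 l_c t F_u ≤ 3.0 d t F_u): upper limit = 3.0·0.5·0.375·65 = 36.56 kips.
  Edge l_c = 1.125 − 0.5625/2 = 0.8438 → r_n = 30.85 kips; interior l_c = 1.375 − 0.5625 = 0.8125 → r_n = 29.71 kips.
  R_n,bearing = 1·30.85 + 4·29.71 = 149.7 kips → 0.75 × 149.7 = 112 kips.
Bolt shear governs: 61.9 kips.

61.9 kips (bolt shear governs)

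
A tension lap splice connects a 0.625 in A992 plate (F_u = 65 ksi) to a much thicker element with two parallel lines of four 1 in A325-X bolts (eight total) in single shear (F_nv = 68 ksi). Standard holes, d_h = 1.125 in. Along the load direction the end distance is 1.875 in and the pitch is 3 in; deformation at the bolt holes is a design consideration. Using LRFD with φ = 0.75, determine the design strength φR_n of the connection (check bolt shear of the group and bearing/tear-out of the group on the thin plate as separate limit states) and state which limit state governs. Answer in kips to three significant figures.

320 kips (bolt shear governs)

Bolt shear: A_b = π·1²/4 = 0.7854 in²; R_n = 68 × 0.7854 × 8 × 1 = 427.3 kips → 0.75 × 427.3 = 320 kips.
Bearing (1.2 l_c t F_u ≤ 2.4 d t F_u): upper limit = 2.4·1·0.625·65 = 97.5 kips.
  Edge l_c = 1.875 − 1.125/2 = 1.312 → r_n = 63.98 kips; interior l_c = 3 − 1.125 = 1.875 → r_n = 91.41 kips.
  R_n,bearing = 2·63.98 + 6·91.41 = 676.4 kips → 0.75 × 676.4 = 507 kips.
Bolt shear governs: 320 kips.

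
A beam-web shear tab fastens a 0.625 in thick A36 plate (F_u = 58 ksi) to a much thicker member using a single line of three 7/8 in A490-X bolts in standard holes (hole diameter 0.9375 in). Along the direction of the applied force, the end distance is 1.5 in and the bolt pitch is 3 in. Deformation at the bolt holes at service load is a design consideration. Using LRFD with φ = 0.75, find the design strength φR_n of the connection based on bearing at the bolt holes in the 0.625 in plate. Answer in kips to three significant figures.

148 kips

Per bolt r_n = 1.2 l_c t F_u ≤ 2.4 d t F_u; upper limit = 2.4 × 0.875 × 0.625 × 58 = 76.12 kips.
Edge bolt: l_c = 1.5 − 0.9375/2 = 1.031 in → 1.2 × 1.031 × 0.625 × 58 = 44.86 → r_n = 44.86 kips.
Interior bolts: l_c = 3 − 0.9375 = 2.062 in → 1.2 × 2.062 × 0.625 × 58 = 89.72 → r_n = 76.12 kips.
R_n = 1 × 44.86 + 2 × 76.12 = 197.1 kips.
Design strength φR_n = 0.75 × 197.1 = 148 kips.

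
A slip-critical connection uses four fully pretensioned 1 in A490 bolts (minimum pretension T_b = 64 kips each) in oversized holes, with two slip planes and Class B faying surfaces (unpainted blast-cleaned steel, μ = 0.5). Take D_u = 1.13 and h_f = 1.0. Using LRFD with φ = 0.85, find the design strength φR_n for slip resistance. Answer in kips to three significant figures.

246 kips

R_n = μ · D_u · h_f · T_b · n_s · n_b = 0.5 × 1.13 × 1.0 × 64 × 2 × 4 = 289.3 kips.
Design strength φR_n = 0.85 × 289.3 = 246 kips.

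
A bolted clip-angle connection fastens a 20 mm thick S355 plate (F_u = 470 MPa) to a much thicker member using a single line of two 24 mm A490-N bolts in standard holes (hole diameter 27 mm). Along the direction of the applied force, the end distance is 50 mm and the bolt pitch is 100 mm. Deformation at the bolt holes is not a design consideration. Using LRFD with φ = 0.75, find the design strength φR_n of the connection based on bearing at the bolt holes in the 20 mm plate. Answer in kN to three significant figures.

Per bolt r_n = 1.5 l_c t F_u ≤ 3.0 d t F_u; upper limit = 3.0 × 24 × 20 × 470 / 1000 = 676.8 kN.
Edge bolt: l_c = 50 − 27/2 = 36.5 mm → 1.5 × 36.5 × 20 × 470 / 1000 = 514.6 → r_n = 514.6 kN.
Interior bolts: l_c = 100 − 27 = 73 mm → 1.5 × 73 × 20 × 470 / 1000 = 1029 → r_n = 676.8 kN.
R_n = 1 × 514.6 + 1 × 676.8 = 1191 kN.
Design strength φR_n = 0.75 × 1191 = 894 kN.

894 kN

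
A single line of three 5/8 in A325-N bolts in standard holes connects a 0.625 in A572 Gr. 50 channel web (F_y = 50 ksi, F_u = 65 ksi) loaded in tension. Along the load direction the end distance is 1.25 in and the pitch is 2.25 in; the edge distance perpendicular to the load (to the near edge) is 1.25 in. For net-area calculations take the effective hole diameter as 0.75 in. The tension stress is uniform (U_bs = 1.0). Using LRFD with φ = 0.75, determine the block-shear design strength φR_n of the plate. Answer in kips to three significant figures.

Shear plane L_v = 1.25 + 2·2.25 = 5.75 in; A_gv = 5.75 × 0.625 = 3.594 in².
A_nv = (5.75 − 2.5·0.75) × 0.625 = 2.422 in².
A_nt = (1.25 − 0.5·0.75) × 0.625 = 0.5469 in².
0.6 F_u A_nv = 94.45 kips; 0.6 F_y A_gv = 107.8 kips → shear rupture governs the shear term.
R_n = 94.45 + 1.0 × 65 × 0.5469 = 130 kips.
Design strength φR_n = 0.75 × 130 = 97.5 kips.

97.5 kips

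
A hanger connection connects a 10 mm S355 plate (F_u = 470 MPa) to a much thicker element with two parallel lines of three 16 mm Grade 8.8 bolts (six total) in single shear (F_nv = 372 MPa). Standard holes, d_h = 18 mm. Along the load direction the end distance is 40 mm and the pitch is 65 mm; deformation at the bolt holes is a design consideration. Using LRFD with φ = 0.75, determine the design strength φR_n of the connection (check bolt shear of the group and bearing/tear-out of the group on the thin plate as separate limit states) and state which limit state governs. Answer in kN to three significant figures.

337 kN (bolt shear governs)

Bolt shear: A_b = π·16²/4 = 201.1 mm²; R_n = 372 × 201.1 × 6 × 1 / 1000 = 448.8 kN → 0.75 × 448.8 = 337 kN.
Bearing (1.2 l_c t F_u ≤ 2.4 d t F_u): upper limit = 2.4·16·10·470 / 1000 = 180.5 kN.
  Edge l_c = 40 − 18/2 = 31 → r_n = 174.8 kN; interior l_c = 65 − 18 = 47 → r_n = 180.5 kN.
  R_n,bearing = 2·174.8 + 4·180.5 = 1072 kN → 0.75 × 1072 = 804 kN.
Bolt shear governs: 337 kN.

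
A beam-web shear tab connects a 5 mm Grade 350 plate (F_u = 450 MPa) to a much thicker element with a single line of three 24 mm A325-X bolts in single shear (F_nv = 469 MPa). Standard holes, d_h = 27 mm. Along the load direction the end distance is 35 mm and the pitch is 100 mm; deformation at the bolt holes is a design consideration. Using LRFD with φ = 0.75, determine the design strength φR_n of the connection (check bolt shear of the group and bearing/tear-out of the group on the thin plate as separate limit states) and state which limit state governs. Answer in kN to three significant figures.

238 kN (bearing governs)

Bolt shear: A_b = π·24²/4 = 452.4 mm²; R_n = 469 × 452.4 × 3 × 1 / 1000 = 636.5 kN → 0.75 × 636.5 = 477 kN.
Bearing (1.2 l_c t F_u ≤ 2.4 d t F_u): upper limit = 2.4·24·5·450 / 1000 = 129.6 kN.
  Edge l_c = 35 − 27/2 = 21.5 → r_n = 58.05 kN; interior l_c = 100 − 27 = 73 → r_n = 129.6 kN.
  R_n,bearing = 1·58.05 + 2·129.6 = 317.2 kN → 0.75 × 317.2 = 238 kN.
Bearing governs: 238 kN.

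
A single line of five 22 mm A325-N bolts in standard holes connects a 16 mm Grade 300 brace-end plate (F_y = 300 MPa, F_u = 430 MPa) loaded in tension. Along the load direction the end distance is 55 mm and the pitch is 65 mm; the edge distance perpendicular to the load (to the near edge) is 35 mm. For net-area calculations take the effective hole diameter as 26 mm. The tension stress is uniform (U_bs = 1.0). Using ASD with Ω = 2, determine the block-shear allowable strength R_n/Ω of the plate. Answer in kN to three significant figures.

Shear plane L_v = 55 + 4·65 = 315 mm; A_gv = 315 × 16 = 5040 mm².
A_nv = (315 − 4.5·26) × 16 = 3168 mm².
A_nt = (35 − 0.5·26) × 16 = 352 mm².
0.6 F_u A_nv = 817.3 kN; 0.6 F_y A_gv = 907.2 kN → shear rupture governs the shear term.
R_n = 817.3 + 1.0 × 430 × 352 / 1000 = 968.7 kN.
Allowable strength R_n/Ω = 968.7 / 2 = 484 kN.

484 kN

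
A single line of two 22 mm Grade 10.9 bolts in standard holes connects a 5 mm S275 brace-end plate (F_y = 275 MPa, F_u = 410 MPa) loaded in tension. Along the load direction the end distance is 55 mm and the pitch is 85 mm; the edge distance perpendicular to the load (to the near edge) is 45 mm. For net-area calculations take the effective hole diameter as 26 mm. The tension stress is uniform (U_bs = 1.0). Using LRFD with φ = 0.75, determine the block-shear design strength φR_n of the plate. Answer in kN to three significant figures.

Shear plane L_v = 55 + 1·85 = 140 mm; A_gv = 140 × 5 = 700 mm².
A_nv = (140 − 1.5·26) × 5 = 505 mm².
A_nt = (45 − 0.5·26) × 5 = 160 mm².
0.6 F_u A_nv = 124.2 kN; 0.6 F_y A_gv = 115.5 kN → shear yielding governs the shear term.
R_n = 115.5 + 1.0 × 410 × 160 / 1000 = 181.1 kN.
Design strength φR_n = 0.75 × 181.1 = 136 kN.

136 kN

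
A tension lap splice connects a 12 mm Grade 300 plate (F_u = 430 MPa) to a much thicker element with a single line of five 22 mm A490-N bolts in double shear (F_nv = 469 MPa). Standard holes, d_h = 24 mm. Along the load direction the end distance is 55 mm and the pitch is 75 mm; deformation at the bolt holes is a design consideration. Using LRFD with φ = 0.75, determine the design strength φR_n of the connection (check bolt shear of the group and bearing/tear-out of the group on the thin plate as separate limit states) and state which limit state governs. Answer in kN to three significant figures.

Bolt shear: A_b = π·22²/4 = 380.1 mm²; R_n = 469 × 380.1 × 5 × 2 / 1000 = 1783 kN → 0.75 × 1783 = 1340 kN.
Bearing (1.2 l_c t F_u ≤ 2.4 d t F_u): upper limit = 2.4·22·12·430 / 1000 = 272.4 kN.
  Edge l_c = 55 − 24/2 = 43 → r_n = 266.3 kN; interior l_c = 75 − 24 = 51 → r_n = 272.4 kN.
  R_n,bearing = 1·266.3 + 4·272.4 = 1356 kN → 0.75 × 1356 = 1020 kN.
Bearing governs: 1020 kN.

1020 kN (bearing governs)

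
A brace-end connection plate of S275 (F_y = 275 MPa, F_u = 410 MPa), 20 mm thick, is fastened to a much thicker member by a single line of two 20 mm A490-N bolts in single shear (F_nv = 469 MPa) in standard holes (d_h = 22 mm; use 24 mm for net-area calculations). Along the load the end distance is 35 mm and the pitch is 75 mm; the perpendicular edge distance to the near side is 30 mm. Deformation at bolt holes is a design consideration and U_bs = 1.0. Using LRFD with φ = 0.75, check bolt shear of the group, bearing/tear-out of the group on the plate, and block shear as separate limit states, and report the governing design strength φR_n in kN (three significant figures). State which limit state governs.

Bolt shear: A_b = π·20²/4 = 314.2 mm²; R_n = 469 × 314.2 × 2 × 1 / 1000 = 294.7 kN → 0.75 × 294.7 = 221 kN.
Bearing: edge l_c = 24, r_n = 236.2 kN; interior l_c = 53, r_n = 393.6 kN; R_n = 236.2 + 1·393.6 = 629.8 kN → 472 kN.
Block shear: A_gv = 2200, A_nv = 1480, A_nt = 360 mm²; R_n = min(0.6F_uA_nv, 0.6F_yA_gv) + U_bs·F_u·A_nt = 510.6 kN → 383 kN.
Bolt shear governs: 221 kN.

221 kN (bolt shear governs)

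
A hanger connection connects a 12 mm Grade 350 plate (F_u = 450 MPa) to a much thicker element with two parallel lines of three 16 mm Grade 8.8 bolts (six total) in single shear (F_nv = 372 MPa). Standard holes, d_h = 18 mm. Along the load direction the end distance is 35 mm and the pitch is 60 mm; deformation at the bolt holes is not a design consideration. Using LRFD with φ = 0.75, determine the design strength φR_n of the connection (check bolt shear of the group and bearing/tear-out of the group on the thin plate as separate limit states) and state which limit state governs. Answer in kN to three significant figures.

Bolt shear: A_b = π·16²/4 = 201.1 mm²; R_n = 372 × 201.1 × 6 × 1 / 1000 = 448.8 kN → 0.75 × 448.8 = 337 kN.
Bearing (1.5 l_c t F_u ≤ 3.0 d t F_u): upper limit = 3.0·16·12·450 / 1000 = 259.2 kN.
  Edge l_c = 35 − 18/2 = 26 → r_n = 210.6 kN; interior l_c = 60 − 18 = 42 → r_n = 259.2 kN.
  R_n,bearing = 2·210.6 + 4·259.2 = 1458 kN → 0.75 × 1458 = 1090 kN.
Bolt shear governs: 337 kN.

337 kN (bolt shear governs)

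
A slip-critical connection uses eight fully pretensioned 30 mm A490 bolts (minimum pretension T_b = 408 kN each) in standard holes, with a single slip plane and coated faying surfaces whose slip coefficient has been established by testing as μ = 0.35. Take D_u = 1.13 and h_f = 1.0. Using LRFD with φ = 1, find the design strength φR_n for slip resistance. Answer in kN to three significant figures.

R_n = μ · D_u · h_f · T_b · n_s · n_b = 0.35 × 1.13 × 1.0 × 408 × 1 × 8 = 1291 kN.
Design strength φR_n = 1 × 1291 = 1290 kN.

1290 kN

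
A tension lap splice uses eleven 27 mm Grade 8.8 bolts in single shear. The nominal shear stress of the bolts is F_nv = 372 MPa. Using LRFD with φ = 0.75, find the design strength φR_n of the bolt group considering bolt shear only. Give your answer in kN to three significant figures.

1760 kN

A_b = π × 27² / 4 = 572.6 mm².
R_n = F_nv · A_b · n · n_s = 372 × 572.6 × 11 × 1 / 1000 = 2343 kN.
Design strength φR_n = 0.75 × 2343 = 1760 kN.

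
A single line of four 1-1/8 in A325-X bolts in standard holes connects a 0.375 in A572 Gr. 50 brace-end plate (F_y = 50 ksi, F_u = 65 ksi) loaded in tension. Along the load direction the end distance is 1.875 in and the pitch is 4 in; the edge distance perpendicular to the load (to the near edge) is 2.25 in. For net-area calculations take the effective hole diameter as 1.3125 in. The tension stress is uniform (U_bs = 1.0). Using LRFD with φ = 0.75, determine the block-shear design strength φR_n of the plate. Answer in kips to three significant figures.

131 kips

Shear plane L_v = 1.875 + 3·4 = 13.88 in; A_gv = 13.88 × 0.375 = 5.203 in².
A_nv = (13.88 − 3.5·1.3125) × 0.375 = 3.48 in².
A_nt = (2.25 − 0.5·1.3125) × 0.375 = 0.5977 in².
0.6 F_u A_nv = 135.7 kips; 0.6 F_y A_gv = 156.1 kips → shear rupture governs the shear term.
R_n = 135.7 + 1.0 × 65 × 0.5977 = 174.6 kips.
Design strength φR_n = 0.75 × 174.6 = 131 kips.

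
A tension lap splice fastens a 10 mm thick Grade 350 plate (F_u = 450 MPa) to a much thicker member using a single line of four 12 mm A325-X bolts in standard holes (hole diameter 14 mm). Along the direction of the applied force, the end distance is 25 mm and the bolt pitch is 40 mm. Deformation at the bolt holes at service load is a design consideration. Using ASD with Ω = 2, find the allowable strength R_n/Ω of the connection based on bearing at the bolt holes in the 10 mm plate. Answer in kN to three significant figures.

243 kN

Per bolt r_n = 1.2 l_c t F_u ≤ 2.4 d t F_u; upper limit = 2.4 × 12 × 10 × 450 / 1000 = 129.6 kN.
Edge bolt: l_c = 25 − 14/2 = 18 mm → 1.2 × 18 × 10 × 450 / 1000 = 97.2 → r_n = 97.2 kN.
Interior bolts: l_c = 40 − 14 = 26 mm → 1.2 × 26 × 10 × 450 / 1000 = 140.4 → r_n = 129.6 kN.
R_n = 1 × 97.2 + 3 × 129.6 = 486 kN.
Allowable strength R_n/Ω = 486 / 2 = 243 kN.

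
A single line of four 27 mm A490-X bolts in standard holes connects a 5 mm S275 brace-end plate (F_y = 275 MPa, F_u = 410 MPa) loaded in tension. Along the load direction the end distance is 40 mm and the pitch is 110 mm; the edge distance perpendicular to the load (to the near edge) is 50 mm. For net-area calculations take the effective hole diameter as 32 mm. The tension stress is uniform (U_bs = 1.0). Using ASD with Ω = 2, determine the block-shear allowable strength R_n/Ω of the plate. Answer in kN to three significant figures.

187 kN

Shear plane L_v = 40 + 3·110 = 370 mm; A_gv = 370 × 5 = 1850 mm².
A_nv = (370 − 3.5·32) × 5 = 1290 mm².
A_nt = (50 − 0.5·32) × 5 = 170 mm².
0.6 F_u A_nv = 317.3 kN; 0.6 F_y A_gv = 305.2 kN → shear yielding governs the shear term.
R_n = 305.2 + 1.0 × 410 × 170 / 1000 = 374.9 kN.
Allowable strength R_n/Ω = 374.9 / 2 = 187 kN.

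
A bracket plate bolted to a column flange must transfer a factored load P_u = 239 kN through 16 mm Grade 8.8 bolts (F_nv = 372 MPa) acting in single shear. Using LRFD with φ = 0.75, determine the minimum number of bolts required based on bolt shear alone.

A_b = π·16²/4 = 201.1 mm².
Per-bolt design strength φR_n = 0.75 × 372 × 201.1 × 1 / 1000 = 56.1 kN.
n ≥ 239 / 56.1 = 4.261 → use 5 bolts.

5 bolts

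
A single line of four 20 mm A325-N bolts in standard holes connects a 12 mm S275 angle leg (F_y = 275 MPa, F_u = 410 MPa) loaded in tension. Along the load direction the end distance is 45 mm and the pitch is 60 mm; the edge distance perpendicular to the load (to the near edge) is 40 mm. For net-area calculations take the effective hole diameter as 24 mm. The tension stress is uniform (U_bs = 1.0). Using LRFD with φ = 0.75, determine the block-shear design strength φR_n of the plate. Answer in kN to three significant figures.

Shear plane L_v = 45 + 3·60 = 225 mm; A_gv = 225 × 12 = 2700 mm².
A_nv = (225 − 3.5·24) × 12 = 1692 mm².
A_nt = (40 − 0.5·24) × 12 = 336 mm².
0.6 F_u A_nv = 416.2 kN; 0.6 F_y A_gv = 445.5 kN → shear rupture governs the shear term.
R_n = 416.2 + 1.0 × 410 × 336 / 1000 = 554 kN.
Design strength φR_n = 0.75 × 554 = 415 kN.

415 kN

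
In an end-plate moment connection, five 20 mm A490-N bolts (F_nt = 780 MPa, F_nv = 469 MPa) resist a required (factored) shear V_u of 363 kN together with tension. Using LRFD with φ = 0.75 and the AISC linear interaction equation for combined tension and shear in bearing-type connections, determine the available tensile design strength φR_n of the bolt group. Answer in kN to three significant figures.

591 kN

A_b = π·20²/4 = 314.2 mm²; f_rv = 363 × 1000 / (5 × 314.2) = 231.1 MPa.
F'_nt = 1.3 F_nt − (F_nt / φF_nv) f_rv = 1.3·780 − (780/(0.75·469))·231.1 = 501.6 MPa, capped at F_nt → F'_nt = 501.6 MPa.
R_n = F'_nt · A_b · n = 501.6 × 314.2 × 5 / 1000 = 787.8 kN.
Design strength φR_n = 0.75 × 787.8 = 591 kN.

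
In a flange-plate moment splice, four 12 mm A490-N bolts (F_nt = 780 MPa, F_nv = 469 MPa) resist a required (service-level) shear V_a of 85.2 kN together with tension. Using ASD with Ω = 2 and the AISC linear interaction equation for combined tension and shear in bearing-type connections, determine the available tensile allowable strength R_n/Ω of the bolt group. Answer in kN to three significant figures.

A_b = π·12²/4 = 113.1 mm²; f_rv = 85.2 × 1000 / (4 × 113.1) = 188.3 MPa.
F'_nt = 1.3 F_nt − (Ω F_nt / F_nv) f_rv = 1.3·780 − (2·780/469)·188.3 = 387.6 MPa, capped at F_nt → F'_nt = 387.6 MPa.
R_n = F'_nt · A_b · n = 387.6 × 113.1 × 4 / 1000 = 175.3 kN.
Allowable strength R_n/Ω = 175.3 / 2 = 87.7 kN.

87.7 kN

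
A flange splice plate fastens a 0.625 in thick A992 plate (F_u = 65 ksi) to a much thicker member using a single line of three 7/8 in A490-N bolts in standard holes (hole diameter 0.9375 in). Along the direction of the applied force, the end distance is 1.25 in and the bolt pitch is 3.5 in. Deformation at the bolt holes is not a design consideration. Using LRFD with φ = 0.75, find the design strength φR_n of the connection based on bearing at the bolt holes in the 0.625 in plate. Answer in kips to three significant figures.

196 kips

Per bolt r_n = 1.5 l_c t F_u ≤ 3.0 d t F_u; upper limit = 3.0 × 0.875 × 0.625 × 65 = 106.6 kips.
Edge bolt: l_c = 1.25 − 0.9375/2 = 0.7812 in → 1.5 × 0.7812 × 0.625 × 65 = 47.61 → r_n = 47.61 kips.
Interior bolts: l_c = 3.5 − 0.9375 = 2.562 in → 1.5 × 2.562 × 0.625 × 65 = 156.2 → r_n = 106.6 kips.
R_n = 1 × 47.61 + 2 × 106.6 = 260.9 kips.
Design strength φR_n = 0.75 × 260.9 = 196 kips.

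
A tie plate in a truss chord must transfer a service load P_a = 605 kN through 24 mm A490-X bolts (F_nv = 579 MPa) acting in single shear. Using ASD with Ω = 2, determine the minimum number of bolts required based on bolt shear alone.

5 bolts

A_b = π·24²/4 = 452.4 mm².
Per-bolt allowable strength R_n/Ω = 579 × 452.4 × 1 / 1000 / 2 = 131 kN.
n ≥ 605 / 131 = 4.619 → use 5 bolts.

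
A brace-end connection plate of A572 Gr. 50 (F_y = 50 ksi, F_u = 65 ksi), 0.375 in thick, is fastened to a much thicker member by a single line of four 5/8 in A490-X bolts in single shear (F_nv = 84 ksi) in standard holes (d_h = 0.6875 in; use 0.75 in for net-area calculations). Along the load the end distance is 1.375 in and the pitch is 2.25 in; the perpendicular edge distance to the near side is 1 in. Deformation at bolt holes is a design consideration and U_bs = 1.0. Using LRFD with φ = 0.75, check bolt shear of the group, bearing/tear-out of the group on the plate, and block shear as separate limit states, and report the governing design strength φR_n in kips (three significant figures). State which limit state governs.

71.8 kips (block shear governs)

Bolt shear: A_b = π·0.625²/4 = 0.3068 in²; R_n = 84 × 0.3068 × 4 × 1 = 103.1 kips → 0.75 × 103.1 = 77.3 kips.
Bearing: edge l_c = 1.031, r_n = 30.16 kips; interior l_c = 1.562, r_n = 36.56 kips; R_n = 30.16 + 3·36.56 = 139.9 kips → 105 kips.
Block shear: A_gv = 3.047, A_nv = 2.062, A_nt = 0.2344 in²; R_n = min(0.6F_uA_nv, 0.6F_yA_gv) + U_bs·F_u·A_nt = 95.67 kips → 71.8 kips.
Block shear governs: 71.8 kips.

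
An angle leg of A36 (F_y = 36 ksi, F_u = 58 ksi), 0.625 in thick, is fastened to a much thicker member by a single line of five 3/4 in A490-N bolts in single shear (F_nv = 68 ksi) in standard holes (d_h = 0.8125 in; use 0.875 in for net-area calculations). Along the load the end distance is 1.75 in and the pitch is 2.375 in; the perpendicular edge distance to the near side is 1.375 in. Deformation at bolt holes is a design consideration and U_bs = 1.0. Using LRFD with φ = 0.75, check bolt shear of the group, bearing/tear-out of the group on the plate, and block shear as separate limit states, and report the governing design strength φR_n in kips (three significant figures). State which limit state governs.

Bolt shear: A_b = π·0.75²/4 = 0.4418 in²; R_n = 68 × 0.4418 × 5 × 1 = 150.2 kips → 0.75 × 150.2 = 113 kips.
Bearing: edge l_c = 1.344, r_n = 58.45 kips; interior l_c = 1.562, r_n = 65.25 kips; R_n = 58.45 + 4·65.25 = 319.5 kips → 240 kips.
Block shear: A_gv = 7.031, A_nv = 4.57, A_nt = 0.5859 in²; R_n = min(0.6F_uA_nv, 0.6F_yA_gv) + U_bs·F_u·A_nt = 185.9 kips → 139 kips.
Bolt shear governs: 113 kips.

113 kips (bolt shear governs)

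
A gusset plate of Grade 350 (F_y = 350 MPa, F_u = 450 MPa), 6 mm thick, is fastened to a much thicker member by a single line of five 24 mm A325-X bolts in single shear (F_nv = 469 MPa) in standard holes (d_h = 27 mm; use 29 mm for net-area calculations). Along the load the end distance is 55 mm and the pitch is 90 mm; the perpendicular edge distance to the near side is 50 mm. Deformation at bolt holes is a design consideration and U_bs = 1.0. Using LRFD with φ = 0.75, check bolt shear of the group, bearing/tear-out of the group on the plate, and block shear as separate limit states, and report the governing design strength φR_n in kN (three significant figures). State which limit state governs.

418 kN (block shear governs)

Bolt shear: A_b = π·24²/4 = 452.4 mm²; R_n = 469 × 452.4 × 5 × 1 / 1000 = 1061 kN → 0.75 × 1061 = 796 kN.
Bearing: edge l_c = 41.5, r_n = 134.5 kN; interior l_c = 63, r_n = 155.5 kN; R_n = 134.5 + 4·155.5 = 756.5 kN → 567 kN.
Block shear: A_gv = 2490, A_nv = 1707, A_nt = 213 mm²; R_n = min(0.6F_uA_nv, 0.6F_yA_gv) + U_bs·F_u·A_nt = 556.7 kN → 418 kN.
Block shear governs: 418 kN.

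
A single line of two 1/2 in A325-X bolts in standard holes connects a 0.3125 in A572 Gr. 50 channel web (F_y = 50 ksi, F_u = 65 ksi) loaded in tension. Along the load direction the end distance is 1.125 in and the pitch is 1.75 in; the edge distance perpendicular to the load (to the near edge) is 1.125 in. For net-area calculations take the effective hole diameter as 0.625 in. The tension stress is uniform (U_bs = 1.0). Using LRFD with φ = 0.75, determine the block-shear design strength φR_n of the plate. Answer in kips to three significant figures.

30.1 kips

Shear plane L_v = 1.125 + 1·1.75 = 2.875 in; A_gv = 2.875 × 0.3125 = 0.8984 in².
A_nv = (2.875 − 1.5·0.625) × 0.3125 = 0.6055 in².
A_nt = (1.125 − 0.5·0.625) × 0.3125 = 0.2539 in².
0.6 F_u A_nv = 23.61 kips; 0.6 F_y A_gv = 26.95 kips → shear rupture governs the shear term.
R_n = 23.61 + 1.0 × 65 × 0.2539 = 40.12 kips.
Design strength φR_n = 0.75 × 40.12 = 30.1 kips.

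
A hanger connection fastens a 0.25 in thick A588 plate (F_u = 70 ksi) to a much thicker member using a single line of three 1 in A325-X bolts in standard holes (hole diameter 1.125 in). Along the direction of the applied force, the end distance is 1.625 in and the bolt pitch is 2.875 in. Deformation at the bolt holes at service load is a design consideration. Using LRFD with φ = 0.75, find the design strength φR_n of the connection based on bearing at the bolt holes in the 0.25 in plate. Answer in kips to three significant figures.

Per bolt r_n = 1.2 l_c t F_u ≤ 2.4 d t F_u; upper limit = 2.4 × 1 × 0.25 × 70 = 42 kips.
Edge bolt: l_c = 1.625 − 1.125/2 = 1.062 in → 1.2 × 1.062 × 0.25 × 70 = 22.31 → r_n = 22.31 kips.
Interior bolts: l_c = 2.875 − 1.125 = 1.75 in → 1.2 × 1.75 × 0.25 × 70 = 36.75 → r_n = 36.75 kips.
R_n = 1 × 22.31 + 2 × 36.75 = 95.81 kips.
Design strength φR_n = 0.75 × 95.81 = 71.9 kips.

71.9 kips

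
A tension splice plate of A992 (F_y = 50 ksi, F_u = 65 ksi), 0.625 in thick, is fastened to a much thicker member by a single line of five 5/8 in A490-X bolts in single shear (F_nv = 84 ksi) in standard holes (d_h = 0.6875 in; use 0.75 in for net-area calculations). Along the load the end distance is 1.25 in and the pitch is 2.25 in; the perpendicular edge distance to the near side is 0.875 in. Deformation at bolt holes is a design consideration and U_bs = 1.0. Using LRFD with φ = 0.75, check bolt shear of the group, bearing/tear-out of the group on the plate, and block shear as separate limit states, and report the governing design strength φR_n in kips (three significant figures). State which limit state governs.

Bolt shear: A_b = π·0.625²/4 = 0.3068 in²; R_n = 84 × 0.3068 × 5 × 1 = 128.9 kips → 0.75 × 128.9 = 96.6 kips.
Bearing: edge l_c = 0.9062, r_n = 44.18 kips; interior l_c = 1.562, r_n = 60.94 kips; R_n = 44.18 + 4·60.94 = 287.9 kips → 216 kips.
Block shear: A_gv = 6.406, A_nv = 4.297, A_nt = 0.3125 in²; R_n = min(0.6F_uA_nv, 0.6F_yA_gv) + U_bs·F_u·A_nt = 187.9 kips → 141 kips.
Bolt shear governs: 96.6 kips.

96.6 kips (bolt shear governs)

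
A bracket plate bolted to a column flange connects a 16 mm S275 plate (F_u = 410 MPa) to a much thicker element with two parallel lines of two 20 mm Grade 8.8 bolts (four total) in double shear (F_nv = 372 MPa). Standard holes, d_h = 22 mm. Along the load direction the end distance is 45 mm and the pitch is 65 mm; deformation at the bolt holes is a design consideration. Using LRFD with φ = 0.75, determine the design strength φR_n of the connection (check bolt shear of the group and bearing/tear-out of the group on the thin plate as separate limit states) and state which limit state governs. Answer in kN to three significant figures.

701 kN (bolt shear governs)

Bolt shear: A_b = π·20²/4 = 314.2 mm²; R_n = 372 × 314.2 × 4 × 2 / 1000 = 934.9 kN → 0.75 × 934.9 = 701 kN.
Bearing (1.2 l_c t F_u ≤ 2.4 d t F_u): upper limit = 2.4·20·16·410 / 1000 = 314.9 kN.
  Edge l_c = 45 − 22/2 = 34 → r_n = 267.6 kN; interior l_c = 65 − 22 = 43 → r_n = 314.9 kN.
  R_n,bearing = 2·267.6 + 2·314.9 = 1165 kN → 0.75 × 1165 = 874 kN.
Bolt shear governs: 701 kN.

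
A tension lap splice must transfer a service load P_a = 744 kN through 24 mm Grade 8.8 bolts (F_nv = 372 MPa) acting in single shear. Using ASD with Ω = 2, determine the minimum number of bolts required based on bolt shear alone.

A_b = π·24²/4 = 452.4 mm².
Per-bolt allowable strength R_n/Ω = 372 × 452.4 × 1 / 1000 / 2 = 84.14 kN.
n ≥ 744 / 84.14 = 8.842 → use 9 bolts.

9 bolts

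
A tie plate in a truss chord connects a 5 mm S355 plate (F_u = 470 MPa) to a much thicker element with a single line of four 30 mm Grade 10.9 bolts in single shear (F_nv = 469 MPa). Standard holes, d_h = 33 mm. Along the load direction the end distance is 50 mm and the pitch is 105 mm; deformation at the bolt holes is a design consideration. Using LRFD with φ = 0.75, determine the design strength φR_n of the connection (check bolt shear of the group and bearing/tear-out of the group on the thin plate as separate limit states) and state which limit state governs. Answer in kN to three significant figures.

452 kN (bearing governs)

Bolt shear: A_b = π·30²/4 = 706.9 mm²; R_n = 469 × 706.9 × 4 × 1 / 1000 = 1326 kN → 0.75 × 1326 = 995 kN.
Bearing (1.2 l_c t F_u ≤ 2.4 d t F_u): upper limit = 2.4·30·5·470 / 1000 = 169.2 kN.
  Edge l_c = 50 − 33/2 = 33.5 → r_n = 94.47 kN; interior l_c = 105 − 33 = 72 → r_n = 169.2 kN.
  R_n,bearing = 1·94.47 + 3·169.2 = 602.1 kN → 0.75 × 602.1 = 452 kN.
Bearing governs: 452 kN.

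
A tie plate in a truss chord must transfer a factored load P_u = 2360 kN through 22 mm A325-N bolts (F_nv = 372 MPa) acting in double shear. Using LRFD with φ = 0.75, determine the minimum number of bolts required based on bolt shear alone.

12 bolts

A_b = π·22²/4 = 380.1 mm².
Per-bolt design strength φR_n = 0.75 × 372 × 380.1 × 2 / 1000 = 212.1 kN.
n ≥ 2360 / 212.1 = 11.13 → use 12 bolts.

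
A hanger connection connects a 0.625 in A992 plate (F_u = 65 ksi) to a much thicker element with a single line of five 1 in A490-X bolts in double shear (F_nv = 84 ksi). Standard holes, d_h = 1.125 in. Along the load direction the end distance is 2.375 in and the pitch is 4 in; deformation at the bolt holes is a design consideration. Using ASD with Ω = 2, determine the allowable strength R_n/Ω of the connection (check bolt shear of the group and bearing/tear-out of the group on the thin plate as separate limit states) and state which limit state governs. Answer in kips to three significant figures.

Bolt shear: A_b = π·1²/4 = 0.7854 in²; R_n = 84 × 0.7854 × 5 × 2 = 659.7 kips → 659.7 / 2 = 330 kips.
Bearing (1.2 l_c t F_u ≤ 2.4 d t F_u): upper limit = 2.4·1·0.625·65 = 97.5 kips.
  Edge l_c = 2.375 − 1.125/2 = 1.812 → r_n = 88.36 kips; interior l_c = 4 − 1.125 = 2.875 → r_n = 97.5 kips.
  R_n,bearing = 1·88.36 + 4·97.5 = 478.4 kips → 478.4 / 2 = 239 kips.
Bearing governs: 239 kips.

239 kips (bearing governs)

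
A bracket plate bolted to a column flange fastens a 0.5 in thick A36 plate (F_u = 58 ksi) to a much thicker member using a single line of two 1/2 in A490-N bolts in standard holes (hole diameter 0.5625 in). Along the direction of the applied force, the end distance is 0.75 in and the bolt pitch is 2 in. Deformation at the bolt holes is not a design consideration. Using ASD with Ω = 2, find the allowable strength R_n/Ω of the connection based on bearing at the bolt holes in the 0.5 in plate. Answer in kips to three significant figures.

31.9 kips

Per bolt r_n = 1.5 l_c t F_u ≤ 3.0 d t F_u; upper limit = 3.0 × 0.5 × 0.5 × 58 = 43.5 kips.
Edge bolt: l_c = 0.75 − 0.5625/2 = 0.4688 in → 1.5 × 0.4688 × 0.5 × 58 = 20.39 → r_n = 20.39 kips.
Interior bolts: l_c = 2 − 0.5625 = 1.438 in → 1.5 × 1.438 × 0.5 × 58 = 62.53 → r_n = 43.5 kips.
R_n = 1 × 20.39 + 1 × 43.5 = 63.89 kips.
Allowable strength R_n/Ω = 63.89 / 2 = 31.9 kips.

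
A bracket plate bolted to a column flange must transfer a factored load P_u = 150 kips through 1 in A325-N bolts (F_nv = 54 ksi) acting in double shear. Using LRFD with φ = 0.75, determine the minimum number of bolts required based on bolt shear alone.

A_b = π·1²/4 = 0.7854 in².
Per-bolt design strength φR_n = 0.75 × 54 × 0.7854 × 2 = 63.62 kips.
n ≥ 150 / 63.62 = 2.358 → use 3 bolts.

3 bolts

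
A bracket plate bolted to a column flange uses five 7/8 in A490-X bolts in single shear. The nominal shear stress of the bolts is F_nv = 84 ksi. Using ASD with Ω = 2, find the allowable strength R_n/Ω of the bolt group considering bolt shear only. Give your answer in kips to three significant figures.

A_b = π × 0.875² / 4 = 0.6013 in².
R_n = F_nv · A_b · n · n_s = 84 × 0.6013 × 5 × 1 = 252.6 kips.
Allowable strength R_n/Ω = 252.6 / 2 = 126 kips.

126 kips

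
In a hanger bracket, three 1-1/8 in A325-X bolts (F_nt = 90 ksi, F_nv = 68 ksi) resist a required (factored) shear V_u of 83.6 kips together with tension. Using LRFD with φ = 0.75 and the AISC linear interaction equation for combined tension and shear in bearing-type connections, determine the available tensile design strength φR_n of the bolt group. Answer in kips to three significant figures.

A_b = π·1.125²/4 = 0.994 in²; f_rv = 83.6 / (3 × 0.994) = 28.03 ksi.
F'_nt = 1.3 F_nt − (F_nt / φF_nv) f_rv = 1.3·90 − (90/(0.75·68))·28.03 = 67.53 ksi, capped at F_nt → F'_nt = 67.53 ksi.
R_n = F'_nt · A_b · n = 67.53 × 0.994 × 3 = 201.4 kips.
Design strength φR_n = 0.75 × 201.4 = 151 kips.

151 kips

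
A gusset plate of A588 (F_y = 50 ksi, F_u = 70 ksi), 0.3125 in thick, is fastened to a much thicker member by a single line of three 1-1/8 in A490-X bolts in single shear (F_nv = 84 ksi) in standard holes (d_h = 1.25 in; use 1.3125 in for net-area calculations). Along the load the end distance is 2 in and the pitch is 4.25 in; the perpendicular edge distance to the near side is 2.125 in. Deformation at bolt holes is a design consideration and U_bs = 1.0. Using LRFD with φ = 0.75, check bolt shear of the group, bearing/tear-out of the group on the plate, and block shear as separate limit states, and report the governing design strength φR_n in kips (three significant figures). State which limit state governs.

Bolt shear: A_b = π·1.125²/4 = 0.994 in²; R_n = 84 × 0.994 × 3 × 1 = 250.5 kips → 0.75 × 250.5 = 188 kips.
Bearing: edge l_c = 1.375, r_n = 36.09 kips; interior l_c = 3, r_n = 59.06 kips; R_n = 36.09 + 2·59.06 = 154.2 kips → 116 kips.
Block shear: A_gv = 3.281, A_nv = 2.256, A_nt = 0.459 in²; R_n = min(0.6F_uA_nv, 0.6F_yA_gv) + U_bs·F_u·A_nt = 126.9 kips → 95.2 kips.
Block shear governs: 95.2 kips.

95.2 kips (block shear governs)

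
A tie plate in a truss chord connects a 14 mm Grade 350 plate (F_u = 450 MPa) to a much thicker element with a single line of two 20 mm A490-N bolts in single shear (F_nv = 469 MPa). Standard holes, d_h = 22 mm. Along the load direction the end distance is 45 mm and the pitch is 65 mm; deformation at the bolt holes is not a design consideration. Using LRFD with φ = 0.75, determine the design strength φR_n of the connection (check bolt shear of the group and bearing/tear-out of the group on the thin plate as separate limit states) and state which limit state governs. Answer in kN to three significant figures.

Bolt shear: A_b = π·20²/4 = 314.2 mm²; R_n = 469 × 314.2 × 2 × 1 / 1000 = 294.7 kN → 0.75 × 294.7 = 221 kN.
Bearing (1.5 l_c t F_u ≤ 3.0 d t F_u): upper limit = 3.0·20·14·450 / 1000 = 378 kN.
  Edge l_c = 45 − 22/2 = 34 → r_n = 321.3 kN; interior l_c = 65 − 22 = 43 → r_n = 378 kN.
  R_n,bearing = 1·321.3 + 1·378 = 699.3 kN → 0.75 × 699.3 = 524 kN.
Bolt shear governs: 221 kN.

221 kN (bolt shear governs)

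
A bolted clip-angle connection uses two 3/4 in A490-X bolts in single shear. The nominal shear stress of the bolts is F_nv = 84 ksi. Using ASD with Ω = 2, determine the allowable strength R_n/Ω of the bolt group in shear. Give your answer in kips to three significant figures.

A_b = π × 0.75² / 4 = 0.4418 in².
R_n = F_nv · A_b · n · n_s = 84 × 0.4418 × 2 × 1 = 74.22 kips.
Allowable strength R_n/Ω = 74.22 / 2 = 37.1 kips.

37.1 kips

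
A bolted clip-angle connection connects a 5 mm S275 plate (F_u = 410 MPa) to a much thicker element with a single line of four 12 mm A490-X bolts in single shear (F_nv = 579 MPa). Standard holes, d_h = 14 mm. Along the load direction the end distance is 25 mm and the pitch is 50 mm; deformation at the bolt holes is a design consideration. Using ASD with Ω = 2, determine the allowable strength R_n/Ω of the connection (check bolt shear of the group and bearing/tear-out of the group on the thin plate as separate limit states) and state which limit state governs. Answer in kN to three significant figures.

Bolt shear: A_b = π·12²/4 = 113.1 mm²; R_n = 579 × 113.1 × 4 × 1 / 1000 = 261.9 kN → 261.9 / 2 = 131 kN.
Bearing (1.2 l_c t F_u ≤ 2.4 d t F_u): upper limit = 2.4·12·5·410 / 1000 = 59.04 kN.
  Edge l_c = 25 − 14/2 = 18 → r_n = 44.28 kN; interior l_c = 50 − 14 = 36 → r_n = 59.04 kN.
  R_n,bearing = 1·44.28 + 3·59.04 = 221.4 kN → 221.4 / 2 = 111 kN.
Bearing governs: 111 kN.

111 kN (bearing governs)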